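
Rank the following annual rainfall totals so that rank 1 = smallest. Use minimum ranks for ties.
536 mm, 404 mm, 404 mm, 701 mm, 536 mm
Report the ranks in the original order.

3, 1, 1, 5, 3

Sorted (ascending): 404, 404, 536, 536, 701
The 2 values of 404 occupy positions 1–2 → each gets rank 1.
The 2 values of 536 occupy positions 3–4 → each gets rank 3.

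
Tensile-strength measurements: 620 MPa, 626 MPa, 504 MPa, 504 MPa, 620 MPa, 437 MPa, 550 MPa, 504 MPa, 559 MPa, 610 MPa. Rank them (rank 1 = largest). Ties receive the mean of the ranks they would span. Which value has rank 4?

610

Sorted (descending): 626, 620, 620, 610, 559, 550, 504, 504, 504, 437
The 2 values of 620 occupy positions 2–3 → average rank (2+3)/2 = 2.5.
The 3 values of 504 occupy positions 7–9 → average rank 8.
Rank 4 → value 610.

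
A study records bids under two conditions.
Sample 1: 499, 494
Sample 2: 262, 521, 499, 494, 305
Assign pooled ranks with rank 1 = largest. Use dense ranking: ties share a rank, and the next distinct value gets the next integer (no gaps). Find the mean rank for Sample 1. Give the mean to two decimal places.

Sorted (descending): 521, 499, 499, 494, 494, 305, 262
The 2 values of 499 share dense rank 2.
The 2 values of 494 share dense rank 3.
Remaining distinct values take the next consecutive integers.
Sample 1 values → pooled ranks: 499→2, 494→3
Mean rank = (2 + 3) / 2 = 2.50

2.50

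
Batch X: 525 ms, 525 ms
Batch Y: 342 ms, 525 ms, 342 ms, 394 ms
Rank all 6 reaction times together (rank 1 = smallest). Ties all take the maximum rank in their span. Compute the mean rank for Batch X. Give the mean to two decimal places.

6.00

Sorted (ascending): 342, 342, 394, 525, 525, 525
The 2 values of 342 occupy positions 1–2 → each gets rank 2.
The 3 values of 525 occupy positions 4–6 → each gets rank 6.
Batch X values → pooled ranks: 525→6, 525→6
Mean rank = (6 + 6) / 2 = 6.00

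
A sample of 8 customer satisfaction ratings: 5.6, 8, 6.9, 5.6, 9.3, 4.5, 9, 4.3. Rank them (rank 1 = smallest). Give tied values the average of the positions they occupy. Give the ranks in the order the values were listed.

3.5, 6, 5, 3.5, 8, 2, 7, 1

Sorted (ascending): 4.3, 4.5, 5.6, 5.6, 6.9, 8, 9, 9.3
The 2 values of 5.6 occupy positions 3–4 → average rank (3+4)/2 = 3.5.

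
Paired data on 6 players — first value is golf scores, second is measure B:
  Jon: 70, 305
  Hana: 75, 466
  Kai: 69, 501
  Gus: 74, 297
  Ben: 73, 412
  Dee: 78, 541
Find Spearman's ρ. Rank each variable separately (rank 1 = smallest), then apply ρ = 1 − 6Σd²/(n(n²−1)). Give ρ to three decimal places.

0.257

Ranks of variable 1: 2, 5, 1, 4, 3, 6
Ranks of variable 2: 2, 4, 5, 1, 3, 6
d = r₁ − r₂: 0, 1, -4, 3, 0, 0
d²: 0, 1, 16, 9, 0, 0; Σd² = 26
ρ = 1 − 6·26/(6·35) = 1 − 156/210 = 0.257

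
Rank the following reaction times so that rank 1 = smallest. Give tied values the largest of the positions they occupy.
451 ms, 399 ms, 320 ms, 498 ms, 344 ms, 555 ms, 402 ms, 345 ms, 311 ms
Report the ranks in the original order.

Sorted (ascending): 311, 320, 344, 345, 399, 402, 451, 498, 555
No ties — each value takes its position as its rank.

7, 5, 2, 8, 3, 9, 6, 4, 1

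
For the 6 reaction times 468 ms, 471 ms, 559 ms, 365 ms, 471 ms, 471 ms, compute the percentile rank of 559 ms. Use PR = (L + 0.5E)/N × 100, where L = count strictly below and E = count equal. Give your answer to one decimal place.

N = 6.
Strictly below 559: 5. Equal to 559: 1.
PR = (5 + 0.5·1)/6 × 100 = 91.7

91.7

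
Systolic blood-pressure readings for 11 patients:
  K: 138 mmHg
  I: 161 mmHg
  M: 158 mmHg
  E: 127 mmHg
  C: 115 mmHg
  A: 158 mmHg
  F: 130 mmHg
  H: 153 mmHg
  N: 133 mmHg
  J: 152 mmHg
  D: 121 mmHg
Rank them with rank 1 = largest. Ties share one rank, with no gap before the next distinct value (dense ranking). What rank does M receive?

Sorted (descending): 161, 158, 158, 153, 152, 138, 133, 130, 127, 121, 115
The 2 values of 158 share dense rank 2.
Remaining distinct values take the next consecutive integers.
M has value 158 mmHg → rank 2.

2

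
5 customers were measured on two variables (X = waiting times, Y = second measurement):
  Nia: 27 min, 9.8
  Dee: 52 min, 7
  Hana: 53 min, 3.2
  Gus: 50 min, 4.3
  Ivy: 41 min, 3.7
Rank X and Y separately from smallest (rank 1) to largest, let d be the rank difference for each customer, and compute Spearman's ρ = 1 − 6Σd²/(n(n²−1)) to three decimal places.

-0.600

Ranks of variable 1: 1, 4, 5, 3, 2
Ranks of variable 2: 5, 4, 1, 3, 2
d = r₁ − r₂: -4, 0, 4, 0, 0
d²: 16, 0, 16, 0, 0; Σd² = 32
ρ = 1 − 6·32/(5·24) = 1 − 192/120 = -0.600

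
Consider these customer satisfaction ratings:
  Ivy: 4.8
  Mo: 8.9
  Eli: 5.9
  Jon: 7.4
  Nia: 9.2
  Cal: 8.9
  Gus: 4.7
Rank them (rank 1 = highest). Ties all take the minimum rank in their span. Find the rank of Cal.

Sorted (descending): 9.2, 8.9, 8.9, 7.4, 5.9, 4.8, 4.7
The 2 values of 8.9 occupy positions 2–3 → each gets rank 2.
Cal has value 8.9 → rank 2.

2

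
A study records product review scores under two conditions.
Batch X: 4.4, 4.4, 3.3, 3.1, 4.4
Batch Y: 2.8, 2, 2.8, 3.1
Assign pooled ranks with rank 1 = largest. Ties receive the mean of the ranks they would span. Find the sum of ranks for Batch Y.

29.5

Sorted (descending): 4.4, 4.4, 4.4, 3.3, 3.1, 3.1, 2.8, 2.8, 2
The 3 values of 4.4 occupy positions 1–3 → average rank 2.
The 2 values of 3.1 occupy positions 5–6 → average rank (5+6)/2 = 5.5.
The 2 values of 2.8 occupy positions 7–8 → average rank (7+8)/2 = 7.5.
Batch Y values → pooled ranks: 2.8→7.5, 2→9, 2.8→7.5, 3.1→5.5
Rank sum = 7.5 + 9 + 7.5 + 5.5 = 29.5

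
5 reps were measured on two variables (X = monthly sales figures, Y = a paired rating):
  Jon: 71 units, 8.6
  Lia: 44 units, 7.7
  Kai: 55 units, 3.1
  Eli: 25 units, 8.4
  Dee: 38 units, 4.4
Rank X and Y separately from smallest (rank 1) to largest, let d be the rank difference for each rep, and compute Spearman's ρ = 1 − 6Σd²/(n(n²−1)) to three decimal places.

Ranks of variable 1: 5, 3, 4, 1, 2
Ranks of variable 2: 5, 3, 1, 4, 2
d = r₁ − r₂: 0, 0, 3, -3, 0
d²: 0, 0, 9, 9, 0; Σd² = 18
ρ = 1 − 6·18/(5·24) = 1 − 108/120 = 0.100

0.100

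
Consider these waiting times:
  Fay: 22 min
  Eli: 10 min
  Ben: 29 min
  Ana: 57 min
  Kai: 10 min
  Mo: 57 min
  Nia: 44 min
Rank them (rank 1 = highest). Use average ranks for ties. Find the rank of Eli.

Sorted (descending): 57, 57, 44, 29, 22, 10, 10
The 2 values of 57 occupy positions 1–2 → average rank (1+2)/2 = 1.5.
The 2 values of 10 occupy positions 6–7 → average rank (6+7)/2 = 6.5.
Eli has value 10 min → rank 6.5.

6.5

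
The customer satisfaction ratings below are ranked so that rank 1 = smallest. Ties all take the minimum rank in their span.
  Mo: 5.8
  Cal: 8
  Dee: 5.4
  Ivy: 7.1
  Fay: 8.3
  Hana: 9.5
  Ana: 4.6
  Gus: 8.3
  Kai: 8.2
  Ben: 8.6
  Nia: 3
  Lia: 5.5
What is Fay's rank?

Sorted (ascending): 3, 4.6, 5.4, 5.5, 5.8, 7.1, 8, 8.2, 8.3, 8.3, 8.6, 9.5
The 2 values of 8.3 occupy positions 9–10 → each gets rank 9.
Fay has value 8.3 → rank 9.

9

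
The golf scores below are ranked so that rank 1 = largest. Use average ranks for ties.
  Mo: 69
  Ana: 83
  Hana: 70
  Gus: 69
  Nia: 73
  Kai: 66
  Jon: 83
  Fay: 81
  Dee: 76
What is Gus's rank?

Sorted (descending): 83, 83, 81, 76, 73, 70, 69, 69, 66
The 2 values of 83 occupy positions 1–2 → average rank (1+2)/2 = 1.5.
The 2 values of 69 occupy positions 7–8 → average rank (7+8)/2 = 7.5.
Gus has value 69 → rank 7.5.

7.5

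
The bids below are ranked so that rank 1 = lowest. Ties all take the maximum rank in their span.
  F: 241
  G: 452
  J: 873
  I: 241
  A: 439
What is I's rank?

2

Sorted (ascending): 241, 241, 439, 452, 873
The 2 values of 241 occupy positions 1–2 → each gets rank 2.
I has value 241 → rank 2.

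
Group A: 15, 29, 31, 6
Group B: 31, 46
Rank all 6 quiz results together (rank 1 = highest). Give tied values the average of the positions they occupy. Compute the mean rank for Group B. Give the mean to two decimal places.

Sorted (descending): 46, 31, 31, 29, 15, 6
The 2 values of 31 occupy positions 2–3 → average rank (2+3)/2 = 2.5.
Group B values → pooled ranks: 31→2.5, 46→1
Mean rank = (2.5 + 1) / 2 = 1.75

1.75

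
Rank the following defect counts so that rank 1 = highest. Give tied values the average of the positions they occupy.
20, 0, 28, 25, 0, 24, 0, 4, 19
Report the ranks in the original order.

Sorted (descending): 28, 25, 24, 20, 19, 4, 0, 0, 0
The 3 values of 0 occupy positions 7–9 → average rank 8.

4, 8, 1, 2, 8, 3, 8, 6, 5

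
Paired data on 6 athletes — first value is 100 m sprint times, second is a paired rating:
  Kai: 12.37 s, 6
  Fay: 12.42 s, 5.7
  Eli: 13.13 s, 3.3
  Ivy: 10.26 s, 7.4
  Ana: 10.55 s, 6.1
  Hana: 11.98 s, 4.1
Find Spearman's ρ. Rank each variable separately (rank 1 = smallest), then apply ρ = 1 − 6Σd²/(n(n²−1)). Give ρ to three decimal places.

Ranks of variable 1: 4, 5, 6, 1, 2, 3
Ranks of variable 2: 4, 3, 1, 6, 5, 2
d = r₁ − r₂: 0, 2, 5, -5, -3, 1
d²: 0, 4, 25, 25, 9, 1; Σd² = 64
ρ = 1 − 6·64/(6·35) = 1 − 384/210 = -0.829

-0.829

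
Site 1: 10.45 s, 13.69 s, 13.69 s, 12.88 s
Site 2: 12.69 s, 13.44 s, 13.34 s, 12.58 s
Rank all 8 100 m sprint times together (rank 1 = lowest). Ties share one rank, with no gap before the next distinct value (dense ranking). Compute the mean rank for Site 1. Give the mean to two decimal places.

4.75

Sorted (ascending): 10.45, 12.58, 12.69, 12.88, 13.34, 13.44, 13.69, 13.69
The 2 values of 13.69 share dense rank 7.
Remaining distinct values take the next consecutive integers.
Site 1 values → pooled ranks: 10.45→1, 13.69→7, 13.69→7, 12.88→4
Mean rank = (1 + 7 + 7 + 4) / 4 = 4.75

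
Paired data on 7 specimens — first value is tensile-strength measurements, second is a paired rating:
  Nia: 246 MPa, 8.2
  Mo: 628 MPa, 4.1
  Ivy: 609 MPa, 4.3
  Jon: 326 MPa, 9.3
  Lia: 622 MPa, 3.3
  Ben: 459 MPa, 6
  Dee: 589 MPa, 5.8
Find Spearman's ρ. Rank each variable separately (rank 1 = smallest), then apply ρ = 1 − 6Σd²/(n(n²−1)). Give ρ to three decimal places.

-0.929

Ranks of variable 1: 1, 7, 5, 2, 6, 3, 4
Ranks of variable 2: 6, 2, 3, 7, 1, 5, 4
d = r₁ − r₂: -5, 5, 2, -5, 5, -2, 0
d²: 25, 25, 4, 25, 25, 4, 0; Σd² = 108
ρ = 1 − 6·108/(7·48) = 1 − 648/336 = -0.929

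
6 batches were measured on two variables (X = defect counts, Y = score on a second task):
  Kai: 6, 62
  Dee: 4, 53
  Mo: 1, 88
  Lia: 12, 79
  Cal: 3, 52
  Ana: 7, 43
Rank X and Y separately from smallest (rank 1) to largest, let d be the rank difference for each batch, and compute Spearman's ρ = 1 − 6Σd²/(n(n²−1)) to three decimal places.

Ranks of variable 1: 4, 3, 1, 6, 2, 5
Ranks of variable 2: 4, 3, 6, 5, 2, 1
d = r₁ − r₂: 0, 0, -5, 1, 0, 4
d²: 0, 0, 25, 1, 0, 16; Σd² = 42
ρ = 1 − 6·42/(6·35) = 1 − 252/210 = -0.200

-0.200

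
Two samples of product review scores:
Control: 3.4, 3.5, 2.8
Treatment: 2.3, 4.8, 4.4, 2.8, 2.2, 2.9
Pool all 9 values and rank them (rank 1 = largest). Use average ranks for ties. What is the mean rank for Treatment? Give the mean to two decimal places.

Sorted (descending): 4.8, 4.4, 3.5, 3.4, 2.9, 2.8, 2.8, 2.3, 2.2
The 2 values of 2.8 occupy positions 6–7 → average rank (6+7)/2 = 6.5.
Treatment values → pooled ranks: 2.3→8, 4.8→1, 4.4→2, 2.8→6.5, 2.2→9, 2.9→5
Mean rank = (8 + 1 + 2 + 6.5 + 9 + 5) / 6 = 5.25

5.25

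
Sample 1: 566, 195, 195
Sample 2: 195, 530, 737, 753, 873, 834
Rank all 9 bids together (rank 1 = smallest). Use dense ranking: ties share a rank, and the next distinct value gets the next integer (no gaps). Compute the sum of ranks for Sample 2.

Sorted (ascending): 195, 195, 195, 530, 566, 737, 753, 834, 873
The 3 values of 195 share dense rank 1.
Remaining distinct values take the next consecutive integers.
Sample 2 values → pooled ranks: 195→1, 530→2, 737→4, 753→5, 873→7, 834→6
Rank sum = 1 + 2 + 4 + 5 + 7 + 6 = 25

25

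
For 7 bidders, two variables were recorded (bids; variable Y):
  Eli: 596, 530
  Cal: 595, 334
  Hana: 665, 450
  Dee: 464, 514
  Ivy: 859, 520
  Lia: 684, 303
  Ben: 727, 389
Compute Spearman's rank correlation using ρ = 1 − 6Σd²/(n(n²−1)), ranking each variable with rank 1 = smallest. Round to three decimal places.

-0.036

Ranks of variable 1: 3, 2, 4, 1, 7, 5, 6
Ranks of variable 2: 7, 2, 4, 5, 6, 1, 3
d = r₁ − r₂: -4, 0, 0, -4, 1, 4, 3
d²: 16, 0, 0, 16, 1, 16, 9; Σd² = 58
ρ = 1 − 6·58/(7·48) = 1 − 348/336 = -0.036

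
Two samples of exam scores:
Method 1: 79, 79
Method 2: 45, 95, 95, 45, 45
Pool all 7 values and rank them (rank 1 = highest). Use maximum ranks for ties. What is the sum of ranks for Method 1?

Sorted (descending): 95, 95, 79, 79, 45, 45, 45
The 2 values of 95 occupy positions 1–2 → each gets rank 2.
The 2 values of 79 occupy positions 3–4 → each gets rank 4.
The 3 values of 45 occupy positions 5–7 → each gets rank 7.
Method 1 values → pooled ranks: 79→4, 79→4
Rank sum = 4 + 4 = 8

8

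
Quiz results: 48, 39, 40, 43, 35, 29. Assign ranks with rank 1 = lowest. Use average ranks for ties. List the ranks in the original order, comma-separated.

6, 3, 4, 5, 2, 1

Sorted (ascending): 29, 35, 39, 40, 43, 48
No ties — each value takes its position as its rank.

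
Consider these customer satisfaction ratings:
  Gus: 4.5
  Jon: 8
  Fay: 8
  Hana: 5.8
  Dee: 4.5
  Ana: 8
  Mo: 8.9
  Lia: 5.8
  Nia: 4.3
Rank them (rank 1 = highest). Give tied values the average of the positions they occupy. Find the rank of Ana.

3

Sorted (descending): 8.9, 8, 8, 8, 5.8, 5.8, 4.5, 4.5, 4.3
The 3 values of 8 occupy positions 2–4 → average rank 3.
The 2 values of 5.8 occupy positions 5–6 → average rank (5+6)/2 = 5.5.
The 2 values of 4.5 occupy positions 7–8 → average rank (7+8)/2 = 7.5.
Ana has value 8 → rank 3.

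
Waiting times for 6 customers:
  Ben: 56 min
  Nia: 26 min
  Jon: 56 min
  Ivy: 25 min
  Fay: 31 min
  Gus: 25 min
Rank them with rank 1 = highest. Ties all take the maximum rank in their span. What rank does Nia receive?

4

Sorted (descending): 56, 56, 31, 26, 25, 25
The 2 values of 56 occupy positions 1–2 → each gets rank 2.
The 2 values of 25 occupy positions 5–6 → each gets rank 6.
Nia has value 26 min → rank 4.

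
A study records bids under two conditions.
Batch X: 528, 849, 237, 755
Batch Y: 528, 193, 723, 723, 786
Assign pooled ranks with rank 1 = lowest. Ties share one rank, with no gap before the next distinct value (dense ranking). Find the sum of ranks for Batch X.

Sorted (ascending): 193, 237, 528, 528, 723, 723, 755, 786, 849
The 2 values of 528 share dense rank 3.
The 2 values of 723 share dense rank 4.
Remaining distinct values take the next consecutive integers.
Batch X values → pooled ranks: 528→3, 849→7, 237→2, 755→5
Rank sum = 3 + 7 + 2 + 5 = 17

17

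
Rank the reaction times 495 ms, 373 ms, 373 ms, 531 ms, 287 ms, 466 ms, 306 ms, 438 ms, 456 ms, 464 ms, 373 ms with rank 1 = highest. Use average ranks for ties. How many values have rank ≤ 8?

Sorted (descending): 531, 495, 466, 464, 456, 438, 373, 373, 373, 306, 287
The 3 values of 373 occupy positions 7–9 → average rank 8.
Ranks ≤ 8: {1, 2, 3, 4, 5, 6, 8, 8, 8} → 9 values.

9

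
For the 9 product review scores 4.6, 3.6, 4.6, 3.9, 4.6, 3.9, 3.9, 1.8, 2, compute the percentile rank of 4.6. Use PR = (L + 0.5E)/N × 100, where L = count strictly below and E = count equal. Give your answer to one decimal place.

N = 9.
Strictly below 4.6: 6. Equal to 4.6: 3.
PR = (6 + 0.5·3)/9 × 100 = 83.3

83.3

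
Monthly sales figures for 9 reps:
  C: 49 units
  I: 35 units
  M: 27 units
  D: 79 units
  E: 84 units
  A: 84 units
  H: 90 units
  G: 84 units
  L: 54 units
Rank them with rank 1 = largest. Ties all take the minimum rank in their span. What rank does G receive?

2

Sorted (descending): 90, 84, 84, 84, 79, 54, 49, 35, 27
The 3 values of 84 occupy positions 2–4 → each gets rank 2.
G has value 84 units → rank 2.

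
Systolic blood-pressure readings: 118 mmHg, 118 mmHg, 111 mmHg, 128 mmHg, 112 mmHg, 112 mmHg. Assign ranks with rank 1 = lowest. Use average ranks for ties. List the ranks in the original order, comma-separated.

4.5, 4.5, 1, 6, 2.5, 2.5

Sorted (ascending): 111, 112, 112, 118, 118, 128
The 2 values of 112 occupy positions 2–3 → average rank (2+3)/2 = 2.5.
The 2 values of 118 occupy positions 4–5 → average rank (4+5)/2 = 4.5.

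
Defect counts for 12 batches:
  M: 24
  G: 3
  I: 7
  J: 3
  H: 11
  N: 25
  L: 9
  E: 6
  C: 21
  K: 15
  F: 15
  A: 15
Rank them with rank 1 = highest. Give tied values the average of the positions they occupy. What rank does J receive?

Sorted (descending): 25, 24, 21, 15, 15, 15, 11, 9, 7, 6, 3, 3
The 3 values of 15 occupy positions 4–6 → average rank 5.
The 2 values of 3 occupy positions 11–12 → average rank (11+12)/2 = 11.5.
J has value 3 → rank 11.5.

11.5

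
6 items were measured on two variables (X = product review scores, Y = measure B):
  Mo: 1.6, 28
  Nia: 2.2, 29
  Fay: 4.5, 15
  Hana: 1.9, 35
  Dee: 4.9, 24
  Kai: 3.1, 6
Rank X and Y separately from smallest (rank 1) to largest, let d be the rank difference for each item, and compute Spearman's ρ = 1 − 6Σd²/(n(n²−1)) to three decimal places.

-0.600

Ranks of variable 1: 1, 3, 5, 2, 6, 4
Ranks of variable 2: 4, 5, 2, 6, 3, 1
d = r₁ − r₂: -3, -2, 3, -4, 3, 3
d²: 9, 4, 9, 16, 9, 9; Σd² = 56
ρ = 1 − 6·56/(6·35) = 1 − 336/210 = -0.600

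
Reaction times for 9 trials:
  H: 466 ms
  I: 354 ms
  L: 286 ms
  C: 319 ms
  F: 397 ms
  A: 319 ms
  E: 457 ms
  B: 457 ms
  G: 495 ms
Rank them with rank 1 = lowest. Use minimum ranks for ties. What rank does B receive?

6

Sorted (ascending): 286, 319, 319, 354, 397, 457, 457, 466, 495
The 2 values of 319 occupy positions 2–3 → each gets rank 2.
The 2 values of 457 occupy positions 6–7 → each gets rank 6.
B has value 457 ms → rank 6.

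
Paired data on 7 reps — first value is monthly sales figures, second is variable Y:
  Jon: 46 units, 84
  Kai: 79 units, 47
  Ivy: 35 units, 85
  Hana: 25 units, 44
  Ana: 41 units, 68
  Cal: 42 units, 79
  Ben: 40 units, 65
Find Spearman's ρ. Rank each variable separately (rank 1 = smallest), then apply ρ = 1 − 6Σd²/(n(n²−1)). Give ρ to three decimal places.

Ranks of variable 1: 6, 7, 2, 1, 4, 5, 3
Ranks of variable 2: 6, 2, 7, 1, 4, 5, 3
d = r₁ − r₂: 0, 5, -5, 0, 0, 0, 0
d²: 0, 25, 25, 0, 0, 0, 0; Σd² = 50
ρ = 1 − 6·50/(7·48) = 1 − 300/336 = 0.107

0.107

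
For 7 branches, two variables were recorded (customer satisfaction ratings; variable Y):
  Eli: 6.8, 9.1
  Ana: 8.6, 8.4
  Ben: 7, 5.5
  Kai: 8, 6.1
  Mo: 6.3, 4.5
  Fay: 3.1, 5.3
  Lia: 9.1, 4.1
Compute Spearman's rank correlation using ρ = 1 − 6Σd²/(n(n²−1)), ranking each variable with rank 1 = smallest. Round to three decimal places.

Ranks of variable 1: 3, 6, 4, 5, 2, 1, 7
Ranks of variable 2: 7, 6, 4, 5, 2, 3, 1
d = r₁ − r₂: -4, 0, 0, 0, 0, -2, 6
d²: 16, 0, 0, 0, 0, 4, 36; Σd² = 56
ρ = 1 − 6·56/(7·48) = 1 − 336/336 = 0.000

0.000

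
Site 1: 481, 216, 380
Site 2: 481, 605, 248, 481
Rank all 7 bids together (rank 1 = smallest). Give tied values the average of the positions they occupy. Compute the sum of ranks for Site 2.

Sorted (ascending): 216, 248, 380, 481, 481, 481, 605
The 3 values of 481 occupy positions 4–6 → average rank 5.
Site 2 values → pooled ranks: 481→5, 605→7, 248→2, 481→5
Rank sum = 5 + 7 + 2 + 5 = 19

19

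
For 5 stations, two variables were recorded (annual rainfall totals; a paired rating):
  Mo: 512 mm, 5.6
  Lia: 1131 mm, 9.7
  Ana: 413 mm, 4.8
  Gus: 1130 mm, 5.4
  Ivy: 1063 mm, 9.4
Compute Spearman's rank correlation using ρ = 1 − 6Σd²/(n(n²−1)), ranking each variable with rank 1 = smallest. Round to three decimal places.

Ranks of variable 1: 2, 5, 1, 4, 3
Ranks of variable 2: 3, 5, 1, 2, 4
d = r₁ − r₂: -1, 0, 0, 2, -1
d²: 1, 0, 0, 4, 1; Σd² = 6
ρ = 1 − 6·6/(5·24) = 1 − 36/120 = 0.700

0.700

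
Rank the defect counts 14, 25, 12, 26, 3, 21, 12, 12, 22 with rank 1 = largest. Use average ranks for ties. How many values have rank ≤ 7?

Sorted (descending): 26, 25, 22, 21, 14, 12, 12, 12, 3
The 3 values of 12 occupy positions 6–8 → average rank 7.
Ranks ≤ 7: {1, 2, 3, 4, 5, 7, 7, 7} → 8 values.

8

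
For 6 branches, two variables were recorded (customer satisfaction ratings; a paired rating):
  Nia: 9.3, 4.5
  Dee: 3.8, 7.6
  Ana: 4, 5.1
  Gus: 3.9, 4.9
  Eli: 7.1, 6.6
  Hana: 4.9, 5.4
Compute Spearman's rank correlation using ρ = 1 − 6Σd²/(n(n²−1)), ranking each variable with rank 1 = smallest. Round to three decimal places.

Ranks of variable 1: 6, 1, 3, 2, 5, 4
Ranks of variable 2: 1, 6, 3, 2, 5, 4
d = r₁ − r₂: 5, -5, 0, 0, 0, 0
d²: 25, 25, 0, 0, 0, 0; Σd² = 50
ρ = 1 − 6·50/(6·35) = 1 − 300/210 = -0.429

-0.429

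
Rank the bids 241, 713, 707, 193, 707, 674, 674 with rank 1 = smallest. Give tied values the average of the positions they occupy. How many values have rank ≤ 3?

Sorted (ascending): 193, 241, 674, 674, 707, 707, 713
The 2 values of 674 occupy positions 3–4 → average rank (3+4)/2 = 3.5.
The 2 values of 707 occupy positions 5–6 → average rank (5+6)/2 = 5.5.
Ranks ≤ 3: {1, 2} → 2 values.

2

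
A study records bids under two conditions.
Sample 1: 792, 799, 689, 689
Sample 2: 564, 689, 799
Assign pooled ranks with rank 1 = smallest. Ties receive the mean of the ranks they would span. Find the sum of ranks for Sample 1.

17.5

Sorted (ascending): 564, 689, 689, 689, 792, 799, 799
The 3 values of 689 occupy positions 2–4 → average rank 3.
The 2 values of 799 occupy positions 6–7 → average rank (6+7)/2 = 6.5.
Sample 1 values → pooled ranks: 792→5, 799→6.5, 689→3, 689→3
Rank sum = 5 + 6.5 + 3 + 3 = 17.5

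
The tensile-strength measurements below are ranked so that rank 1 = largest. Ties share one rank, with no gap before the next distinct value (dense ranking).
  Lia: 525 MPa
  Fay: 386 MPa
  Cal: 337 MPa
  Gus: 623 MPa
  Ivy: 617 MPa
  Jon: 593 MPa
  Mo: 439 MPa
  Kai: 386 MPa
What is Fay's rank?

6

Sorted (descending): 623, 617, 593, 525, 439, 386, 386, 337
The 2 values of 386 share dense rank 6.
Remaining distinct values take the next consecutive integers.
Fay has value 386 MPa → rank 6.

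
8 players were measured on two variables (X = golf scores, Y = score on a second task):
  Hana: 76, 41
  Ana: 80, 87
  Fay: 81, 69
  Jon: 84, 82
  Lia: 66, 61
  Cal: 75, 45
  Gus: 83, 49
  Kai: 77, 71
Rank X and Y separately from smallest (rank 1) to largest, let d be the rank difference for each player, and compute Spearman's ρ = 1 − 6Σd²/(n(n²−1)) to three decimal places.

Ranks of variable 1: 3, 5, 6, 8, 1, 2, 7, 4
Ranks of variable 2: 1, 8, 5, 7, 4, 2, 3, 6
d = r₁ − r₂: 2, -3, 1, 1, -3, 0, 4, -2
d²: 4, 9, 1, 1, 9, 0, 16, 4; Σd² = 44
ρ = 1 − 6·44/(8·63) = 1 − 264/504 = 0.476

0.476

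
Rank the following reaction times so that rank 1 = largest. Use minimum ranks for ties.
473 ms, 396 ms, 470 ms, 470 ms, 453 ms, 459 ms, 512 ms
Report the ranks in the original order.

2, 7, 3, 3, 6, 5, 1

Sorted (descending): 512, 473, 470, 470, 459, 453, 396
The 2 values of 470 occupy positions 3–4 → each gets rank 3.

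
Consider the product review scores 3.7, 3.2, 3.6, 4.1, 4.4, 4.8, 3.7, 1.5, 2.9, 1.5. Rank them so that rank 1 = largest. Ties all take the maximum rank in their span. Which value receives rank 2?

Sorted (descending): 4.8, 4.4, 4.1, 3.7, 3.7, 3.6, 3.2, 2.9, 1.5, 1.5
The 2 values of 3.7 occupy positions 4–5 → each gets rank 5.
The 2 values of 1.5 occupy positions 9–10 → each gets rank 10.
Rank 2 → value 4.4.

4.4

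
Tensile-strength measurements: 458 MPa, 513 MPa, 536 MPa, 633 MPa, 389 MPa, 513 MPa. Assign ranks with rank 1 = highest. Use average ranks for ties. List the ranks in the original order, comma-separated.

Sorted (descending): 633, 536, 513, 513, 458, 389
The 2 values of 513 occupy positions 3–4 → average rank (3+4)/2 = 3.5.

5, 3.5, 2, 1, 6, 3.5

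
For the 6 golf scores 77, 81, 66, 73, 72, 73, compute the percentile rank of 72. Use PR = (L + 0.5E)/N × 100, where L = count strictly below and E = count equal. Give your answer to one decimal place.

25.0

N = 6.
Strictly below 72: 1. Equal to 72: 1.
PR = (1 + 0.5·1)/6 × 100 = 25.0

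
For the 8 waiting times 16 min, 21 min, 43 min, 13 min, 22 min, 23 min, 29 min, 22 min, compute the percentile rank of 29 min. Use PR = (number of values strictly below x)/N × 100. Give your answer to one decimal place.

N = 8.
Strictly below 29: 6. Equal to 29: 1.
PR = 6/8 × 100 = 75.0

75.0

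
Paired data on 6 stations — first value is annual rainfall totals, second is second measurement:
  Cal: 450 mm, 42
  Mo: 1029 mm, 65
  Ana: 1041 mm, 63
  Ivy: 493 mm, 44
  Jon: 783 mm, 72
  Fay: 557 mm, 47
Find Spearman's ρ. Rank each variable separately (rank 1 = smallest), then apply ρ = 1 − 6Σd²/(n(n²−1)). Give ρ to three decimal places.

0.771

Ranks of variable 1: 1, 5, 6, 2, 4, 3
Ranks of variable 2: 1, 5, 4, 2, 6, 3
d = r₁ − r₂: 0, 0, 2, 0, -2, 0
d²: 0, 0, 4, 0, 4, 0; Σd² = 8
ρ = 1 − 6·8/(6·35) = 1 − 48/210 = 0.771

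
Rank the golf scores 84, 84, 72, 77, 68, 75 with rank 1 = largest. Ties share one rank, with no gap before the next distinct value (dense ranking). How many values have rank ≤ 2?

3

Sorted (descending): 84, 84, 77, 75, 72, 68
The 2 values of 84 share dense rank 1.
Remaining distinct values take the next consecutive integers.
Ranks ≤ 2: {1, 1, 2} → 3 values.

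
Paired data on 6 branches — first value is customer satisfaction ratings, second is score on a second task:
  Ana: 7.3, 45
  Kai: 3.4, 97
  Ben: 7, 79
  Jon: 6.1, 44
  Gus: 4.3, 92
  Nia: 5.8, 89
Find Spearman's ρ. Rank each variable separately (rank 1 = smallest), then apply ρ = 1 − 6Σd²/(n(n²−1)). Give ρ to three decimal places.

-0.829

Ranks of variable 1: 6, 1, 5, 4, 2, 3
Ranks of variable 2: 2, 6, 3, 1, 5, 4
d = r₁ − r₂: 4, -5, 2, 3, -3, -1
d²: 16, 25, 4, 9, 9, 1; Σd² = 64
ρ = 1 − 6·64/(6·35) = 1 − 384/210 = -0.829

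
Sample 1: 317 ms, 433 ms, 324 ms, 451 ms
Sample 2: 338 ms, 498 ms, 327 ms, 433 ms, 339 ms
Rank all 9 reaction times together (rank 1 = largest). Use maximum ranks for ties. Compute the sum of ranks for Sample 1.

Sorted (descending): 498, 451, 433, 433, 339, 338, 327, 324, 317
The 2 values of 433 occupy positions 3–4 → each gets rank 4.
Sample 1 values → pooled ranks: 317→9, 433→4, 324→8, 451→2
Rank sum = 9 + 4 + 8 + 2 = 23

23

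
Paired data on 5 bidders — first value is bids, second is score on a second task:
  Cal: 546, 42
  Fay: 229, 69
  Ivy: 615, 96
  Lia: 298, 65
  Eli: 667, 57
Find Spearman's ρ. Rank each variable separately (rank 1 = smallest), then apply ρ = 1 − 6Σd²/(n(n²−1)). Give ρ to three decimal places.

-0.200

Ranks of variable 1: 3, 1, 4, 2, 5
Ranks of variable 2: 1, 4, 5, 3, 2
d = r₁ − r₂: 2, -3, -1, -1, 3
d²: 4, 9, 1, 1, 9; Σd² = 24
ρ = 1 − 6·24/(5·24) = 1 − 144/120 = -0.200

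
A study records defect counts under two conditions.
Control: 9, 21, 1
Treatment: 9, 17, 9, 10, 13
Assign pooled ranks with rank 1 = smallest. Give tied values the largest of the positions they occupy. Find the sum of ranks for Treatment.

Sorted (ascending): 1, 9, 9, 9, 10, 13, 17, 21
The 3 values of 9 occupy positions 2–4 → each gets rank 4.
Treatment values → pooled ranks: 9→4, 17→7, 9→4, 10→5, 13→6
Rank sum = 4 + 7 + 4 + 5 + 6 = 26

26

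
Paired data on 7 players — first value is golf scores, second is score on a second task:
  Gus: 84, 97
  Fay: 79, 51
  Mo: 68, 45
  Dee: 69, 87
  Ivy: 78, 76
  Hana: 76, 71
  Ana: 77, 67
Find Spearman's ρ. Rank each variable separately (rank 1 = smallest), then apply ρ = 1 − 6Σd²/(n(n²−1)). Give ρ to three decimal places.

0.393

Ranks of variable 1: 7, 6, 1, 2, 5, 3, 4
Ranks of variable 2: 7, 2, 1, 6, 5, 4, 3
d = r₁ − r₂: 0, 4, 0, -4, 0, -1, 1
d²: 0, 16, 0, 16, 0, 1, 1; Σd² = 34
ρ = 1 − 6·34/(7·48) = 1 − 204/336 = 0.393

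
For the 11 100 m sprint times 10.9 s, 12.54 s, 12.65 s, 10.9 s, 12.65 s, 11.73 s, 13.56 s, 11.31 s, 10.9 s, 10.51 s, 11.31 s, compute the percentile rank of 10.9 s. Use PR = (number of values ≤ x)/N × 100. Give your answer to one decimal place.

N = 11.
Strictly below 10.9: 1. Equal to 10.9: 3.
PR = 4/11 × 100 = 36.4

36.4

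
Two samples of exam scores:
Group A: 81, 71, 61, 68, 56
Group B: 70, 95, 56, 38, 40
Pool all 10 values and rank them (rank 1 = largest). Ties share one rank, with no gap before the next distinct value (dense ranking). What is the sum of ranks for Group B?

Sorted (descending): 95, 81, 71, 70, 68, 61, 56, 56, 40, 38
The 2 values of 56 share dense rank 7.
Remaining distinct values take the next consecutive integers.
Group B values → pooled ranks: 70→4, 95→1, 56→7, 38→9, 40→8
Rank sum = 4 + 1 + 7 + 9 + 8 = 29

29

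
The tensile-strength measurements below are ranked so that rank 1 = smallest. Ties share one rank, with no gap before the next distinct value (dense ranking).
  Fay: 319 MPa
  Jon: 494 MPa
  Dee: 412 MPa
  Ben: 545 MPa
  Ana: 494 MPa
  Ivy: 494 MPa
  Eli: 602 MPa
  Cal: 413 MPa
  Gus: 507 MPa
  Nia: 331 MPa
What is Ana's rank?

Sorted (ascending): 319, 331, 412, 413, 494, 494, 494, 507, 545, 602
The 3 values of 494 share dense rank 5.
Remaining distinct values take the next consecutive integers.
Ana has value 494 MPa → rank 5.

5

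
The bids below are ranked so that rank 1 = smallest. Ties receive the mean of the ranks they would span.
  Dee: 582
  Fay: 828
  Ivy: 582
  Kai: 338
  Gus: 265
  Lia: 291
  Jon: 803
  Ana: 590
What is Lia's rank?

Sorted (ascending): 265, 291, 338, 582, 582, 590, 803, 828
The 2 values of 582 occupy positions 4–5 → average rank (4+5)/2 = 4.5.
Lia has value 291 → rank 2.

2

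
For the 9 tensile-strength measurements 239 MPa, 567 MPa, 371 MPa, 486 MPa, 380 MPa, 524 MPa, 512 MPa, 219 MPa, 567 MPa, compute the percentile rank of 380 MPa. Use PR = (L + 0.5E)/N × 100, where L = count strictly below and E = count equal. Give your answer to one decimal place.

38.9

N = 9.
Strictly below 380: 3. Equal to 380: 1.
PR = (3 + 0.5·1)/9 × 100 = 38.9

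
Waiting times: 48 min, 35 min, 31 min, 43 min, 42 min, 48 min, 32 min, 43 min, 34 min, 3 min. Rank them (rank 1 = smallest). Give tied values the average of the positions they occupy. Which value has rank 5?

35

Sorted (ascending): 3, 31, 32, 34, 35, 42, 43, 43, 48, 48
The 2 values of 43 occupy positions 7–8 → average rank (7+8)/2 = 7.5.
The 2 values of 48 occupy positions 9–10 → average rank (9+10)/2 = 9.5.
Rank 5 → value 35.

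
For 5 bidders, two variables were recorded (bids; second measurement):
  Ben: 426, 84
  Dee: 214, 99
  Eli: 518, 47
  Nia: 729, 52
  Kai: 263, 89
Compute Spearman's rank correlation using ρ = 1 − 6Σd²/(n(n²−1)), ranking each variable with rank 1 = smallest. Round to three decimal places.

Ranks of variable 1: 3, 1, 4, 5, 2
Ranks of variable 2: 3, 5, 1, 2, 4
d = r₁ − r₂: 0, -4, 3, 3, -2
d²: 0, 16, 9, 9, 4; Σd² = 38
ρ = 1 − 6·38/(5·24) = 1 − 228/120 = -0.900

-0.900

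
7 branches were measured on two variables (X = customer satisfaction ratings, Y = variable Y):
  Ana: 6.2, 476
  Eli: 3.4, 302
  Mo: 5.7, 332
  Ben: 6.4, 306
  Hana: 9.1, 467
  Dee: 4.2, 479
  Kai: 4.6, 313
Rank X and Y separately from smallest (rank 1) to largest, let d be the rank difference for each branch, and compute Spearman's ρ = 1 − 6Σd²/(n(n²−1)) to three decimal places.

Ranks of variable 1: 5, 1, 4, 6, 7, 2, 3
Ranks of variable 2: 6, 1, 4, 2, 5, 7, 3
d = r₁ − r₂: -1, 0, 0, 4, 2, -5, 0
d²: 1, 0, 0, 16, 4, 25, 0; Σd² = 46
ρ = 1 − 6·46/(7·48) = 1 − 276/336 = 0.179

0.179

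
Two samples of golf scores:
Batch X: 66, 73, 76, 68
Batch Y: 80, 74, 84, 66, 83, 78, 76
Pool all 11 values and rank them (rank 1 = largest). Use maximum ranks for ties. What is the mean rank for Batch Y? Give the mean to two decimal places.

4.86

Sorted (descending): 84, 83, 80, 78, 76, 76, 74, 73, 68, 66, 66
The 2 values of 76 occupy positions 5–6 → each gets rank 6.
The 2 values of 66 occupy positions 10–11 → each gets rank 11.
Batch Y values → pooled ranks: 80→3, 74→7, 84→1, 66→11, 83→2, 78→4, 76→6
Mean rank = (3 + 7 + 1 + 11 + 2 + 4 + 6) / 7 = 4.86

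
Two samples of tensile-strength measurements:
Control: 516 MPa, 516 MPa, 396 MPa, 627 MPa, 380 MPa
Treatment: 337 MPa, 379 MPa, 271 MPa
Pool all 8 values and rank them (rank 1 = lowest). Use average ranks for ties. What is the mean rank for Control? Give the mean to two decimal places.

Sorted (ascending): 271, 337, 379, 380, 396, 516, 516, 627
The 2 values of 516 occupy positions 6–7 → average rank (6+7)/2 = 6.5.
Control values → pooled ranks: 516→6.5, 516→6.5, 396→5, 627→8, 380→4
Mean rank = (6.5 + 6.5 + 5 + 8 + 4) / 5 = 6.00

6.00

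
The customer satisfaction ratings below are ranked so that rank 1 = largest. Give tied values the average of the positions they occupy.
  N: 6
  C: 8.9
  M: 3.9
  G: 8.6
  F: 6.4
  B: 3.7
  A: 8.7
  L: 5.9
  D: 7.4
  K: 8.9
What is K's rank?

Sorted (descending): 8.9, 8.9, 8.7, 8.6, 7.4, 6.4, 6, 5.9, 3.9, 3.7
The 2 values of 8.9 occupy positions 1–2 → average rank (1+2)/2 = 1.5.
K has value 8.9 → rank 1.5.

1.5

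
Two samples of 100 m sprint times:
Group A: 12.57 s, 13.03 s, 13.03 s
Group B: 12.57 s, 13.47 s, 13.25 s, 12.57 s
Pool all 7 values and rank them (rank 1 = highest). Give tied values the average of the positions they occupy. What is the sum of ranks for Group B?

Sorted (descending): 13.47, 13.25, 13.03, 13.03, 12.57, 12.57, 12.57
The 2 values of 13.03 occupy positions 3–4 → average rank (3+4)/2 = 3.5.
The 3 values of 12.57 occupy positions 5–7 → average rank 6.
Group B values → pooled ranks: 12.57→6, 13.47→1, 13.25→2, 12.57→6
Rank sum = 6 + 1 + 2 + 6 = 15

15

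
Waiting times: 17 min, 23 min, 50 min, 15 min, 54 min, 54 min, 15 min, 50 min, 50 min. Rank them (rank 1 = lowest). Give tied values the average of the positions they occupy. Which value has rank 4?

23

Sorted (ascending): 15, 15, 17, 23, 50, 50, 50, 54, 54
The 2 values of 15 occupy positions 1–2 → average rank (1+2)/2 = 1.5.
The 3 values of 50 occupy positions 5–7 → average rank 6.
The 2 values of 54 occupy positions 8–9 → average rank (8+9)/2 = 8.5.
Rank 4 → value 23.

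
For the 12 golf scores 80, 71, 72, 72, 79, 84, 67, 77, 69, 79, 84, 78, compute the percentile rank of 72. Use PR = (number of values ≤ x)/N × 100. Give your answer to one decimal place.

N = 12.
Strictly below 72: 3. Equal to 72: 2.
PR = 5/12 × 100 = 41.7

41.7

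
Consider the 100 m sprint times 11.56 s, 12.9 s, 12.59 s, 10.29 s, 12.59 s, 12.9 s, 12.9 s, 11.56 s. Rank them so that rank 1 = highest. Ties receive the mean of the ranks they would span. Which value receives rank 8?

10.29

Sorted (descending): 12.9, 12.9, 12.9, 12.59, 12.59, 11.56, 11.56, 10.29
The 3 values of 12.9 occupy positions 1–3 → average rank 2.
The 2 values of 12.59 occupy positions 4–5 → average rank (4+5)/2 = 4.5.
The 2 values of 11.56 occupy positions 6–7 → average rank (6+7)/2 = 6.5.
Rank 8 → value 10.29.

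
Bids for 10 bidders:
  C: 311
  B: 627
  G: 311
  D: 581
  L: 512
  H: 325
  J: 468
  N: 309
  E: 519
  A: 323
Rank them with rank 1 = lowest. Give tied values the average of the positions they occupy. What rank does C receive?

2.5

Sorted (ascending): 309, 311, 311, 323, 325, 468, 512, 519, 581, 627
The 2 values of 311 occupy positions 2–3 → average rank (2+3)/2 = 2.5.
C has value 311 → rank 2.5.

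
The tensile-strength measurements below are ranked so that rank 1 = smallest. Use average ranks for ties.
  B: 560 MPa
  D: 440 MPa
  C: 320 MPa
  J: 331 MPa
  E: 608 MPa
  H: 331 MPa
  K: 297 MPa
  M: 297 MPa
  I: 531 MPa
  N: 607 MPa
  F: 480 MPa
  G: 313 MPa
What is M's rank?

1.5

Sorted (ascending): 297, 297, 313, 320, 331, 331, 440, 480, 531, 560, 607, 608
The 2 values of 297 occupy positions 1–2 → average rank (1+2)/2 = 1.5.
The 2 values of 331 occupy positions 5–6 → average rank (5+6)/2 = 5.5.
M has value 297 MPa → rank 1.5.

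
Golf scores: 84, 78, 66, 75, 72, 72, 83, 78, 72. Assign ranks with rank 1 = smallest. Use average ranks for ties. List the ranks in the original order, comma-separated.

Sorted (ascending): 66, 72, 72, 72, 75, 78, 78, 83, 84
The 3 values of 72 occupy positions 2–4 → average rank 3.
The 2 values of 78 occupy positions 6–7 → average rank (6+7)/2 = 6.5.

9, 6.5, 1, 5, 3, 3, 8, 6.5, 3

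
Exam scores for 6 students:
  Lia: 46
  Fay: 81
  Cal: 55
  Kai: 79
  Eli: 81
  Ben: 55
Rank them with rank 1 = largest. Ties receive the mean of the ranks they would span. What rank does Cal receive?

4.5

Sorted (descending): 81, 81, 79, 55, 55, 46
The 2 values of 81 occupy positions 1–2 → average rank (1+2)/2 = 1.5.
The 2 values of 55 occupy positions 4–5 → average rank (4+5)/2 = 4.5.
Cal has value 55 → rank 4.5.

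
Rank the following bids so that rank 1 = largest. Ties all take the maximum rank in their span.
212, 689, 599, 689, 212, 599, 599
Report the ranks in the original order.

Sorted (descending): 689, 689, 599, 599, 599, 212, 212
The 2 values of 689 occupy positions 1–2 → each gets rank 2.
The 3 values of 599 occupy positions 3–5 → each gets rank 5.
The 2 values of 212 occupy positions 6–7 → each gets rank 7.

7, 2, 5, 2, 7, 5, 5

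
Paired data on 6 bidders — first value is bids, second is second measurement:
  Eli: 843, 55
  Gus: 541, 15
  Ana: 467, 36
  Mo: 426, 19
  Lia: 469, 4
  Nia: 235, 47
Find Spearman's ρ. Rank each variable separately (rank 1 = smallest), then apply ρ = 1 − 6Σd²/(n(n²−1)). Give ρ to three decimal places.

-0.029

Ranks of variable 1: 6, 5, 3, 2, 4, 1
Ranks of variable 2: 6, 2, 4, 3, 1, 5
d = r₁ − r₂: 0, 3, -1, -1, 3, -4
d²: 0, 9, 1, 1, 9, 16; Σd² = 36
ρ = 1 − 6·36/(6·35) = 1 − 216/210 = -0.029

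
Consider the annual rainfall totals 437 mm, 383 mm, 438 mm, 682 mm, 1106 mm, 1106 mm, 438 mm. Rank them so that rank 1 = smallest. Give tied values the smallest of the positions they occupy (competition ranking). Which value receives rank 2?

437

Sorted (ascending): 383, 437, 438, 438, 682, 1106, 1106
The 2 values of 438 occupy positions 3–4 → each gets rank 3.
The 2 values of 1106 occupy positions 6–7 → each gets rank 6.
Rank 2 → value 437.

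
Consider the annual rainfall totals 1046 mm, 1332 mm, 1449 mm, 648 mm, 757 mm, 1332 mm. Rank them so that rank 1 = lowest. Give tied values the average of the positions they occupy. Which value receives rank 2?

757

Sorted (ascending): 648, 757, 1046, 1332, 1332, 1449
The 2 values of 1332 occupy positions 4–5 → average rank (4+5)/2 = 4.5.
Rank 2 → value 757.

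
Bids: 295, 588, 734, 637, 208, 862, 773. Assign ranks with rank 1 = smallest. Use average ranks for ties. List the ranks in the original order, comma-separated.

2, 3, 5, 4, 1, 7, 6

Sorted (ascending): 208, 295, 588, 637, 734, 773, 862
No ties — each value takes its position as its rank.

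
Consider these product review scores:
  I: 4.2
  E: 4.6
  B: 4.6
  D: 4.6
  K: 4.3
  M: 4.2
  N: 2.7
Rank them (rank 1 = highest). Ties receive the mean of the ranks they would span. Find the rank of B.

2

Sorted (descending): 4.6, 4.6, 4.6, 4.3, 4.2, 4.2, 2.7
The 3 values of 4.6 occupy positions 1–3 → average rank 2.
The 2 values of 4.2 occupy positions 5–6 → average rank (5+6)/2 = 5.5.
B has value 4.6 → rank 2.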